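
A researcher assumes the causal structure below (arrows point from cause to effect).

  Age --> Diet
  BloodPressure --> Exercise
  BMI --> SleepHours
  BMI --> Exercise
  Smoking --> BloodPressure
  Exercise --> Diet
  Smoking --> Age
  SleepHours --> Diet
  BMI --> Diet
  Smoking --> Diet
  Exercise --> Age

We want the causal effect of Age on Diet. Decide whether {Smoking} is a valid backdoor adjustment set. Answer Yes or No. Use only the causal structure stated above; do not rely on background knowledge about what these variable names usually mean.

No

Backdoor paths from Age to Diet (paths whose first edge points into Age):
  P1: Age <- Smoking -> BloodPressure -> Exercise <- BMI -> SleepHours -> Diet
  P2: Age <- Smoking -> BloodPressure -> Exercise <- BMI -> Diet
  P3: Age <- Smoking -> BloodPressure -> Exercise -> Diet
  P4: Age <- Smoking -> Diet
  P5: Age <- Exercise <- BMI -> SleepHours -> Diet
  P6: Age <- Exercise <- BMI -> Diet
  P7: Age <- Exercise <- BloodPressure <- Smoking -> Diet
  P8: Age <- Exercise -> Diet
Condition 1 (no descendant of Age in the set): holds — descendants of Age are {Diet}; none are in {Smoking}.
Condition 2 (every backdoor path blocked by {Smoking}):
  P1: blocked at fork node Smoking ∈ conditioning set.
  P2: blocked at fork node Smoking ∈ conditioning set.
  P3: blocked at fork node Smoking ∈ conditioning set.
  P4: blocked at fork node Smoking ∈ conditioning set.
  P5: open — no interior node is in the conditioning set.
  P6: open — no interior node is in the conditioning set.
  P7: blocked at fork node Smoking ∈ conditioning set.
  P8: open — no interior node is in the conditioning set.
{Smoking} does not satisfy the backdoor criterion.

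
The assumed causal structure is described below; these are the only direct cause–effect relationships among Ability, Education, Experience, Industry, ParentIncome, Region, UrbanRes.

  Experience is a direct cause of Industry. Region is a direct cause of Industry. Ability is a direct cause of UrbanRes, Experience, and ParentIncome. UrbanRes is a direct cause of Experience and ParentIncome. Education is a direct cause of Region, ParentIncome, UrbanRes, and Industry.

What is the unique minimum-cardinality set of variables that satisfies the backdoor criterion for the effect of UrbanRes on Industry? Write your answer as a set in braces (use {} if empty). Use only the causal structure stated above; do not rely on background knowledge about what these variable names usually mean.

{Ability, Education}

Variables eligible for adjustment (non-descendants of UrbanRes, excluding UrbanRes and Industry): {Ability, Education, Region}.
Backdoor paths from UrbanRes to Industry:
  P1: UrbanRes <- Education -> Region -> Industry
  P2: UrbanRes <- Education -> ParentIncome <- Ability -> Experience -> Industry
  P3: UrbanRes <- Education -> Industry
  P4: UrbanRes <- Ability -> ParentIncome <- Education -> Region -> Industry
  P5: UrbanRes <- Ability -> ParentIncome <- Education -> Industry
  P6: UrbanRes <- Ability -> Experience -> Industry
The empty set is not sufficient: P1 (UrbanRes <- Education -> Region -> Industry) has no collider blocking it and no conditioned non-collider, so it is open.
Try {Ability, Education}:
  P1: blocked at fork node Education ∈ conditioning set.
  P2: blocked at fork node Education ∈ conditioning set.
  P3: blocked at fork node Education ∈ conditioning set.
  P4: blocked at fork node Ability ∈ conditioning set.
  P5: blocked at fork node Ability ∈ conditioning set.
  P6: blocked at fork node Ability ∈ conditioning set.
{Ability, Education} contains no descendant of UrbanRes and blocks every backdoor path.
Every element of {Ability, Education} is needed (dropping Ability leaves P6 open; dropping Education leaves P1 open), so no proper subset is valid.
Among all size-2 subsets of the eligible variables, only {Ability, Education} blocks every backdoor path, so it is the unique smallest valid adjustment set.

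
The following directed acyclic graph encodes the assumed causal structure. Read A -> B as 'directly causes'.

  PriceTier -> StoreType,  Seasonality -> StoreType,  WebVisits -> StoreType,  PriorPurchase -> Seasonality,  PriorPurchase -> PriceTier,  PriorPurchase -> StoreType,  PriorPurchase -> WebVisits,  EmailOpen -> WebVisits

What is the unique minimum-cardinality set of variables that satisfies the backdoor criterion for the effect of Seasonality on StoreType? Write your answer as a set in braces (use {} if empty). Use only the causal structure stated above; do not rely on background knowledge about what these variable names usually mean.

Variables eligible for adjustment (non-descendants of Seasonality, excluding Seasonality and StoreType): {EmailOpen, PriceTier, PriorPurchase, WebVisits}.
Backdoor paths from Seasonality to StoreType:
  P1: Seasonality <- PriorPurchase -> WebVisits -> StoreType
  P2: Seasonality <- PriorPurchase -> PriceTier -> StoreType
  P3: Seasonality <- PriorPurchase -> StoreType
The empty set is not sufficient: P1 (Seasonality <- PriorPurchase -> WebVisits -> StoreType) has no collider blocking it and no conditioned non-collider, so it is open.
Try {PriorPurchase}:
  P1: blocked at fork node PriorPurchase ∈ conditioning set.
  P2: blocked at fork node PriorPurchase ∈ conditioning set.
  P3: blocked at fork node PriorPurchase ∈ conditioning set.
{PriorPurchase} contains no descendant of Seasonality and blocks every backdoor path.
No other singleton works — e.g. {EmailOpen} leaves P1 open — so {PriorPurchase} is the unique smallest valid adjustment set.

{PriorPurchase}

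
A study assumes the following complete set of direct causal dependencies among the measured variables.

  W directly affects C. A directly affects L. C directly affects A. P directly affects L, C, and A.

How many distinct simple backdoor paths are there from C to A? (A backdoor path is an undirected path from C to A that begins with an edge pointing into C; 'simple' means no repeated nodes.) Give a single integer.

A backdoor path from C to A is any simple undirected path whose first edge points into C (i.e. leaves C via a parent).
Parents of C: {P, W}.
Enumerating:
  P1: C <- P -> A
  P2: C <- P -> L <- A
That exhausts the simple backdoor paths. Count: 2.

2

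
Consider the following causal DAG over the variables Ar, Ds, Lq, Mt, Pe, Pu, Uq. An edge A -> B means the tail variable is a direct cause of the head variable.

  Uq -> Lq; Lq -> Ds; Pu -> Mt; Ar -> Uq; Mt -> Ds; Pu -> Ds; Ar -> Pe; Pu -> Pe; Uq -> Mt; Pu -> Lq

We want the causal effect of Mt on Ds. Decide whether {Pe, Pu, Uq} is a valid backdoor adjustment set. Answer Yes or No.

Yes

Backdoor paths from Mt to Ds (paths whose first edge points into Mt):
  P1: Mt <- Pu -> Lq -> Ds
  P2: Mt <- Pu -> Ds
  P3: Mt <- Pu -> Pe <- Ar -> Uq -> Lq -> Ds
  P4: Mt <- Uq <- Ar -> Pe <- Pu -> Lq -> Ds
  P5: Mt <- Uq <- Ar -> Pe <- Pu -> Ds
  P6: Mt <- Uq -> Lq <- Pu -> Ds
  P7: Mt <- Uq -> Lq -> Ds
Condition 1 (no descendant of Mt in the set): holds — descendants of Mt are {Ds}; none are in {Pe, Pu, Uq}.
Condition 2 (every backdoor path blocked by {Pe, Pu, Uq}):
  P1: blocked at fork node Pu ∈ conditioning set.
  P2: blocked at fork node Pu ∈ conditioning set.
  P3: blocked at fork node Pu ∈ conditioning set.
  P4: blocked at chain node Uq ∈ conditioning set.
  P5: blocked at chain node Uq ∈ conditioning set.
  P6: blocked at fork node Uq ∈ conditioning set.
  P7: blocked at fork node Uq ∈ conditioning set.
{Pe, Pu, Uq} satisfies the backdoor criterion.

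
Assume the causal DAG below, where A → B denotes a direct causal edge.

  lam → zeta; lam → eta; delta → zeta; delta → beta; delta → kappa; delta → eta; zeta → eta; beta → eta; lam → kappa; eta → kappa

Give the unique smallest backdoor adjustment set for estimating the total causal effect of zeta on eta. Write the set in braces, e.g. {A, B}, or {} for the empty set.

{delta, lam}

Variables eligible for adjustment (non-descendants of zeta, excluding zeta and eta): {beta, delta, lam}.
Backdoor paths from zeta to eta:
  P1: zeta <- lam -> eta
  P2: zeta <- lam -> kappa <- delta -> beta -> eta
  P3: zeta <- lam -> kappa <- delta -> eta
  P4: zeta <- lam -> kappa <- eta
  P5: zeta <- delta -> beta -> eta
  P6: zeta <- delta -> eta
  P7: zeta <- delta -> kappa <- lam -> eta
  P8: zeta <- delta -> kappa <- eta
The empty set is not sufficient: P1 (zeta <- lam -> eta) has no collider blocking it and no conditioned non-collider, so it is open.
Try {delta, lam}:
  P1: blocked at fork node lam ∈ conditioning set.
  P2: blocked at fork node lam ∈ conditioning set.
  P3: blocked at fork node lam ∈ conditioning set.
  P4: blocked at fork node lam ∈ conditioning set.
  P5: blocked at fork node delta ∈ conditioning set.
  P6: blocked at fork node delta ∈ conditioning set.
  P7: blocked at fork node delta ∈ conditioning set.
  P8: blocked at fork node delta ∈ conditioning set.
{delta, lam} contains no descendant of zeta and blocks every backdoor path.
Every element of {delta, lam} is needed (dropping delta leaves P5 open; dropping lam leaves P1 open), so no proper subset is valid.
Among all size-2 subsets of the eligible variables, only {delta, lam} blocks every backdoor path, so it is the unique smallest valid adjustment set.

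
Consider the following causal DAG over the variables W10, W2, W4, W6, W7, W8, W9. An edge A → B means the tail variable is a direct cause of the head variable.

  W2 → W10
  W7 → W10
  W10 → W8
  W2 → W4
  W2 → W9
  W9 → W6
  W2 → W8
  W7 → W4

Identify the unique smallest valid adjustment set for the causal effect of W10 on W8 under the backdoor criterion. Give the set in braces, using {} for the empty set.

Variables eligible for adjustment (non-descendants of W10, excluding W10 and W8): {W2, W4, W6, W7, W9}.
Backdoor paths from W10 to W8:
  P1: W10 <- W2 -> W8
  P2: W10 <- W7 -> W4 <- W2 -> W8
The empty set is not sufficient: P1 (W10 <- W2 -> W8) has no collider blocking it and no conditioned non-collider, so it is open.
Try {W2}:
  P1: blocked at fork node W2 ∈ conditioning set.
  P2: blocked at collider W4 (neither it nor any descendant is in the conditioning set).
{W2} contains no descendant of W10 and blocks every backdoor path.
No other singleton works — e.g. {W9} leaves P1 open — so {W2} is the unique smallest valid adjustment set.

{W2}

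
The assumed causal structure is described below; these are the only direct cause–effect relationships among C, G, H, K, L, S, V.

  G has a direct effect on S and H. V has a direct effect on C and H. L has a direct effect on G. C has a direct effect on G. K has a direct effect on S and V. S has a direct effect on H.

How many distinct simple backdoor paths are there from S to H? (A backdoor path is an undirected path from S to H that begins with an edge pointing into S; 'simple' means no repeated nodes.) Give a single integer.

4

A backdoor path from S to H is any simple undirected path whose first edge points into S (i.e. leaves S via a parent).
Parents of S: {G, K}.
Enumerating:
  P1: S <- K -> V -> C -> G -> H
  P2: S <- K -> V -> H
  P3: S <- G <- C <- V -> H
  P4: S <- G -> H
That exhausts the simple backdoor paths. Count: 4.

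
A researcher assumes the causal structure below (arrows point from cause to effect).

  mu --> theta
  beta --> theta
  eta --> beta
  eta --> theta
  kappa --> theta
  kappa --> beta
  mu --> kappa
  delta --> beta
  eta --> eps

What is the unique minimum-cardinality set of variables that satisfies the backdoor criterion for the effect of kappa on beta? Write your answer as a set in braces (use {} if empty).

Variables eligible for adjustment (non-descendants of kappa, excluding kappa and beta): {delta, eps, eta, mu}.
Backdoor paths from kappa to beta:
  P1: kappa <- mu -> theta <- eta -> beta
  P2: kappa <- mu -> theta <- beta
Each backdoor path contains an unconditioned collider, so every path is already blocked with the empty conditioning set:
  P1: blocked at collider theta (neither it nor any descendant is in the conditioning set).
  P2: blocked at collider theta (neither it nor any descendant is in the conditioning set).
The empty set is therefore the unique smallest valid set.

{}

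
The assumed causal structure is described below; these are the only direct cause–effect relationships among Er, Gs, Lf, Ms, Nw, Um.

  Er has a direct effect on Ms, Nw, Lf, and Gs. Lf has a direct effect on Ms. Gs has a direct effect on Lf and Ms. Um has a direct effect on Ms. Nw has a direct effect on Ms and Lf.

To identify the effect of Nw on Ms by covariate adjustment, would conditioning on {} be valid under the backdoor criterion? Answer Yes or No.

No

Backdoor paths from Nw to Ms (paths whose first edge points into Nw):
  P1: Nw <- Er -> Gs -> Lf -> Ms
  P2: Nw <- Er -> Gs -> Ms
  P3: Nw <- Er -> Lf <- Gs -> Ms
  P4: Nw <- Er -> Lf -> Ms
  P5: Nw <- Er -> Ms
Condition 1 (no descendant of Nw in the set): holds — descendants of Nw are {Lf, Ms}; none are in {}.
Condition 2 (every backdoor path blocked by {}):
  P1: open — no interior node is in the conditioning set.
  P2: open — no interior node is in the conditioning set.
  P3: blocked at collider Lf (neither it nor any descendant is in the conditioning set).
  P4: open — no interior node is in the conditioning set.
  P5: open — no interior node is in the conditioning set.
{} does not satisfy the backdoor criterion.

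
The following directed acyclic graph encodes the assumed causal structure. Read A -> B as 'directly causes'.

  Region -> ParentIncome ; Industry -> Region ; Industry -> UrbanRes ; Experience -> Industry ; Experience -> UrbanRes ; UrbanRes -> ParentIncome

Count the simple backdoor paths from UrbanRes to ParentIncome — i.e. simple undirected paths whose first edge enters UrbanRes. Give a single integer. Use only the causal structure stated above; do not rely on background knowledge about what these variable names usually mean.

A backdoor path from UrbanRes to ParentIncome is any simple undirected path whose first edge points into UrbanRes (i.e. leaves UrbanRes via a parent).
Parents of UrbanRes: {Experience, Industry}.
Enumerating:
  P1: UrbanRes <- Experience -> Industry -> Region -> ParentIncome
  P2: UrbanRes <- Industry -> Region -> ParentIncome
That exhausts the simple backdoor paths. Count: 2.

2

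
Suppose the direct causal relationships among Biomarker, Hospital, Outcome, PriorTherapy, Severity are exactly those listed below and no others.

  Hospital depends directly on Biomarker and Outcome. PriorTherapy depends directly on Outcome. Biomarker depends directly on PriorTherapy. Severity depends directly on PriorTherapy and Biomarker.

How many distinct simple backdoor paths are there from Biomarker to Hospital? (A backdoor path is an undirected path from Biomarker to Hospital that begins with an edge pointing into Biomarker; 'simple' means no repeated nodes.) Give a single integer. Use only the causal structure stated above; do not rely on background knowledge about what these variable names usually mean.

1

A backdoor path from Biomarker to Hospital is any simple undirected path whose first edge points into Biomarker (i.e. leaves Biomarker via a parent).
Parents of Biomarker: {PriorTherapy}.
Enumerating:
  P1: Biomarker <- PriorTherapy <- Outcome -> Hospital
That exhausts the simple backdoor paths. Count: 1.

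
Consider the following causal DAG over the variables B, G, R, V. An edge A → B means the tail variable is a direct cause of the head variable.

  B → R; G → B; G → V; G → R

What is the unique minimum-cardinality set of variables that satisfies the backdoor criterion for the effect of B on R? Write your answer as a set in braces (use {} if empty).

{G}

Variables eligible for adjustment (non-descendants of B, excluding B and R): {G, V}.
Backdoor paths from B to R:
  P1: B <- G -> R
The empty set is not sufficient: P1 (B <- G -> R) has no collider blocking it and no conditioned non-collider, so it is open.
Try {G}:
  P1: blocked at fork node G ∈ conditioning set.
{G} contains no descendant of B and blocks every backdoor path.
No other singleton works — e.g. {V} leaves P1 open — so {G} is the unique smallest valid adjustment set.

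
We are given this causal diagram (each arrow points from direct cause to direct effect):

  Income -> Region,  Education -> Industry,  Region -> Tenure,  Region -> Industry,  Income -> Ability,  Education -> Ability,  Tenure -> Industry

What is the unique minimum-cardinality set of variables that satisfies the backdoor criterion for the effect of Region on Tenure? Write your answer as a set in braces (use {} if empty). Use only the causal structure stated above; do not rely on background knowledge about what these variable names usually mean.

{}

Variables eligible for adjustment (non-descendants of Region, excluding Region and Tenure): {Ability, Education, Income}.
Backdoor paths from Region to Tenure:
  P1: Region <- Income -> Ability <- Education -> Industry <- Tenure
Each backdoor path contains an unconditioned collider, so every path is already blocked with the empty conditioning set:
  P1: blocked at collider Ability (neither it nor any descendant is in the conditioning set).
The empty set is therefore the unique smallest valid set.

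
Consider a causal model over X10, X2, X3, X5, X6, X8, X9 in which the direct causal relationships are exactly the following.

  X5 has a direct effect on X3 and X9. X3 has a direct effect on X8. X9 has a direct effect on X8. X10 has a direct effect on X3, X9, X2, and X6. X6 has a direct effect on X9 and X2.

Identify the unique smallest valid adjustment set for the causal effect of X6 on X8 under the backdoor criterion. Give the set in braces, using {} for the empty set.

Variables eligible for adjustment (non-descendants of X6, excluding X6 and X8): {X10, X3, X5}.
Backdoor paths from X6 to X8:
  P1: X6 <- X10 -> X9 <- X5 -> X3 -> X8
  P2: X6 <- X10 -> X9 -> X8
  P3: X6 <- X10 -> X3 <- X5 -> X9 -> X8
  P4: X6 <- X10 -> X3 -> X8
The empty set is not sufficient: P2 (X6 <- X10 -> X9 -> X8) has no collider blocking it and no conditioned non-collider, so it is open.
Try {X10}:
  P1: blocked at fork node X10 ∈ conditioning set.
  P2: blocked at fork node X10 ∈ conditioning set.
  P3: blocked at fork node X10 ∈ conditioning set.
  P4: blocked at fork node X10 ∈ conditioning set.
{X10} contains no descendant of X6 and blocks every backdoor path.
No other singleton works — e.g. {X5} leaves P2 open — so {X10} is the unique smallest valid adjustment set.

{X10}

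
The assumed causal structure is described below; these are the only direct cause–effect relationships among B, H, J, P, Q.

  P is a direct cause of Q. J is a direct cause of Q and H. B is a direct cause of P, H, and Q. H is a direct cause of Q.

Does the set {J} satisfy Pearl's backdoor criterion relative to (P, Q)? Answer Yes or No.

No

Backdoor paths from P to Q (paths whose first edge points into P):
  P1: P <- B -> H <- J -> Q
  P2: P <- B -> H -> Q
  P3: P <- B -> Q
Condition 1 (no descendant of P in the set): holds — descendants of P are {Q}; none are in {J}.
Condition 2 (every backdoor path blocked by {J}):
  P1: blocked at collider H (neither it nor any descendant is in the conditioning set).
  P2: open — no interior node is in the conditioning set.
  P3: open — no interior node is in the conditioning set.
{J} does not satisfy the backdoor criterion.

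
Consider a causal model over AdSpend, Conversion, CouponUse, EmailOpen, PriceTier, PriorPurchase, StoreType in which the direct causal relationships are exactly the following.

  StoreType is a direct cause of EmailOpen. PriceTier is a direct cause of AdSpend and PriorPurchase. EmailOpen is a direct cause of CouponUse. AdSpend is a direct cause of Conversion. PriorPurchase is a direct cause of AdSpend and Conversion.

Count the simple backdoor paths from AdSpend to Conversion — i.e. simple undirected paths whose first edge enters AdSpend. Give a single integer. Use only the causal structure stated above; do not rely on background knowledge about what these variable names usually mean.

2

A backdoor path from AdSpend to Conversion is any simple undirected path whose first edge points into AdSpend (i.e. leaves AdSpend via a parent).
Parents of AdSpend: {PriceTier, PriorPurchase}.
Enumerating:
  P1: AdSpend <- PriceTier -> PriorPurchase -> Conversion
  P2: AdSpend <- PriorPurchase -> Conversion
That exhausts the simple backdoor paths. Count: 2.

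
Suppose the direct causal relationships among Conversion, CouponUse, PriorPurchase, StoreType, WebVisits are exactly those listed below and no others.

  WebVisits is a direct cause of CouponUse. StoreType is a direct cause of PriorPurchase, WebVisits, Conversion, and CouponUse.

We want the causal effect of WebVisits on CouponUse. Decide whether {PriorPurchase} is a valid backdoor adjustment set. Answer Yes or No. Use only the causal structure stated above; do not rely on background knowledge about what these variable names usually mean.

Backdoor paths from WebVisits to CouponUse (paths whose first edge points into WebVisits):
  P1: WebVisits <- StoreType -> CouponUse
Condition 1 (no descendant of WebVisits in the set): holds — descendants of WebVisits are {CouponUse}; none are in {PriorPurchase}.
Condition 2 (every backdoor path blocked by {PriorPurchase}):
  P1: open — no interior node is in the conditioning set.
{PriorPurchase} does not satisfy the backdoor criterion.

No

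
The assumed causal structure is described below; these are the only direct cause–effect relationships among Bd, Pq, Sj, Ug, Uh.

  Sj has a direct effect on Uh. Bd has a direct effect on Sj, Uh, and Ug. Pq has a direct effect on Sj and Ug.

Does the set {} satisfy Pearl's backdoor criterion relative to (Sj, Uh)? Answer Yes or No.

No

Backdoor paths from Sj to Uh (paths whose first edge points into Sj):
  P1: Sj <- Pq -> Ug <- Bd -> Uh
  P2: Sj <- Bd -> Uh
Condition 1 (no descendant of Sj in the set): holds — descendants of Sj are {Uh}; none are in {}.
Condition 2 (every backdoor path blocked by {}):
  P1: blocked at collider Ug (neither it nor any descendant is in the conditioning set).
  P2: open — no interior node is in the conditioning set.
{} does not satisfy the backdoor criterion.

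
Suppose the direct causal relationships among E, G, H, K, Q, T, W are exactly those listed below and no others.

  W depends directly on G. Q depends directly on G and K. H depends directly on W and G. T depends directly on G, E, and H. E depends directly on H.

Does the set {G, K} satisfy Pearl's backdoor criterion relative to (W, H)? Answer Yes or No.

Yes

Backdoor paths from W to H (paths whose first edge points into W):
  P1: W <- G -> H
  P2: W <- G -> T <- H
  P3: W <- G -> T <- E <- H
Condition 1 (no descendant of W in the set): holds — descendants of W are {E, H, T}; none are in {G, K}.
Condition 2 (every backdoor path blocked by {G, K}):
  P1: blocked at fork node G ∈ conditioning set.
  P2: blocked at fork node G ∈ conditioning set.
  P3: blocked at fork node G ∈ conditioning set.
{G, K} satisfies the backdoor criterion.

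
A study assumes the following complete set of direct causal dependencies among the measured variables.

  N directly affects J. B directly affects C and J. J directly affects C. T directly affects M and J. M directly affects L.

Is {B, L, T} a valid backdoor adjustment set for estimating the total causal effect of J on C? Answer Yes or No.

Backdoor paths from J to C (paths whose first edge points into J):
  P1: J <- B -> C
Condition 1 (no descendant of J in the set): holds — descendants of J are {C}; none are in {B, L, T}.
Condition 2 (every backdoor path blocked by {B, L, T}):
  P1: blocked at fork node B ∈ conditioning set.
{B, L, T} satisfies the backdoor criterion.

Yes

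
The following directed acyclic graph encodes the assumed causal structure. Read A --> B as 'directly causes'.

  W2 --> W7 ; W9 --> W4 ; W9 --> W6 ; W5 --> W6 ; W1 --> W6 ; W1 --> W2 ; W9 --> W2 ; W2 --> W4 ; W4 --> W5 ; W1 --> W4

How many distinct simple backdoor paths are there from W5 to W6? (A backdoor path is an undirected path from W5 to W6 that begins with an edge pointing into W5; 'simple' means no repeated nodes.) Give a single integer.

A backdoor path from W5 to W6 is any simple undirected path whose first edge points into W5 (i.e. leaves W5 via a parent).
Parents of W5: {W4}.
Enumerating:
  P1: W5 <- W4 <- W1 -> W2 <- W9 -> W6
  P2: W5 <- W4 <- W1 -> W6
  P3: W5 <- W4 <- W9 -> W2 <- W1 -> W6
  P4: W5 <- W4 <- W9 -> W6
  P5: W5 <- W4 <- W2 <- W1 -> W6
  P6: W5 <- W4 <- W2 <- W9 -> W6
That exhausts the simple backdoor paths. Count: 6.

6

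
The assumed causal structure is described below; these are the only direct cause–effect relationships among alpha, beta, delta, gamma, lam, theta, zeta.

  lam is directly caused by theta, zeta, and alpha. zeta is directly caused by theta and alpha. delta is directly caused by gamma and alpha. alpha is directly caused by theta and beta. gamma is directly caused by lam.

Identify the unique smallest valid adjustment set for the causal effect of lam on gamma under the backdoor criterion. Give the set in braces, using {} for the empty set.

{}

Variables eligible for adjustment (non-descendants of lam, excluding lam and gamma): {alpha, beta, theta, zeta}.
Backdoor paths from lam to gamma:
  P1: lam <- theta -> alpha -> delta <- gamma
  P2: lam <- theta -> zeta <- alpha -> delta <- gamma
  P3: lam <- alpha -> delta <- gamma
  P4: lam <- zeta <- theta -> alpha -> delta <- gamma
  P5: lam <- zeta <- alpha -> delta <- gamma
Each backdoor path contains an unconditioned collider, so every path is already blocked with the empty conditioning set:
  P1: blocked at collider delta (neither it nor any descendant is in the conditioning set).
  P2: blocked at collider zeta (neither it nor any descendant is in the conditioning set).
  P3: blocked at collider delta (neither it nor any descendant is in the conditioning set).
  P4: blocked at collider delta (neither it nor any descendant is in the conditioning set).
  P5: blocked at collider delta (neither it nor any descendant is in the conditioning set).
The empty set is therefore the unique smallest valid set.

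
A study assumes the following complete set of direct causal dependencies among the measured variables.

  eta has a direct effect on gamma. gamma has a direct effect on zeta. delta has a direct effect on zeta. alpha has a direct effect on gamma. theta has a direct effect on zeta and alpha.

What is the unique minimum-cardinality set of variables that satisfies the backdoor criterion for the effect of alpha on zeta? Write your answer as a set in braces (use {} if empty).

{theta}

Variables eligible for adjustment (non-descendants of alpha, excluding alpha and zeta): {delta, eta, theta}.
Backdoor paths from alpha to zeta:
  P1: alpha <- theta -> zeta
The empty set is not sufficient: P1 (alpha <- theta -> zeta) has no collider blocking it and no conditioned non-collider, so it is open.
Try {theta}:
  P1: blocked at fork node theta ∈ conditioning set.
{theta} contains no descendant of alpha and blocks every backdoor path.
No other singleton works — e.g. {delta} leaves P1 open — so {theta} is the unique smallest valid adjustment set.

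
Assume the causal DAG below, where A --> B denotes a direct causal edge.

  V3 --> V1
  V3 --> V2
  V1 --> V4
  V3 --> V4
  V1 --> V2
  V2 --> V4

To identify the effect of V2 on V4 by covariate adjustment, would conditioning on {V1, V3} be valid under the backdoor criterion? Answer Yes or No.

Backdoor paths from V2 to V4 (paths whose first edge points into V2):
  P1: V2 <- V3 -> V1 -> V4
  P2: V2 <- V3 -> V4
  P3: V2 <- V1 <- V3 -> V4
  P4: V2 <- V1 -> V4
Condition 1 (no descendant of V2 in the set): holds — descendants of V2 are {V4}; none are in {V1, V3}.
Condition 2 (every backdoor path blocked by {V1, V3}):
  P1: blocked at fork node V3 ∈ conditioning set.
  P2: blocked at fork node V3 ∈ conditioning set.
  P3: blocked at chain node V1 ∈ conditioning set.
  P4: blocked at fork node V1 ∈ conditioning set.
{V1, V3} satisfies the backdoor criterion.

Yes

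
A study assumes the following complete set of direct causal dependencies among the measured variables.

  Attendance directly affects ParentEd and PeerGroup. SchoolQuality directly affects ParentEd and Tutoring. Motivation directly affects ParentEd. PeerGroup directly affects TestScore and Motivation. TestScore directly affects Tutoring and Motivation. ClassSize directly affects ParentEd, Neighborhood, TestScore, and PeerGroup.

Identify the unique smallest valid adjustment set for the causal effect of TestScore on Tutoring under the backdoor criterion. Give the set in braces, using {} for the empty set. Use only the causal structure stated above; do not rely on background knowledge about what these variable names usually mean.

{}

Variables eligible for adjustment (non-descendants of TestScore, excluding TestScore and Tutoring): {Attendance, ClassSize, Neighborhood, PeerGroup, SchoolQuality}.
Backdoor paths from TestScore to Tutoring:
  P1: TestScore <- ClassSize -> PeerGroup <- Attendance -> ParentEd <- SchoolQuality -> Tutoring
  P2: TestScore <- ClassSize -> PeerGroup -> Motivation -> ParentEd <- SchoolQuality -> Tutoring
  P3: TestScore <- ClassSize -> ParentEd <- SchoolQuality -> Tutoring
  P4: TestScore <- PeerGroup <- ClassSize -> ParentEd <- SchoolQuality -> Tutoring
  P5: TestScore <- PeerGroup <- Attendance -> ParentEd <- SchoolQuality -> Tutoring
  P6: TestScore <- PeerGroup -> Motivation -> ParentEd <- SchoolQuality -> Tutoring
Each backdoor path contains an unconditioned collider, so every path is already blocked with the empty conditioning set:
  P1: blocked at collider PeerGroup (neither it nor any descendant is in the conditioning set).
  P2: blocked at collider ParentEd (neither it nor any descendant is in the conditioning set).
  P3: blocked at collider ParentEd (neither it nor any descendant is in the conditioning set).
  P4: blocked at collider ParentEd (neither it nor any descendant is in the conditioning set).
  P5: blocked at collider ParentEd (neither it nor any descendant is in the conditioning set).
  P6: blocked at collider ParentEd (neither it nor any descendant is in the conditioning set).
The empty set is therefore the unique smallest valid set.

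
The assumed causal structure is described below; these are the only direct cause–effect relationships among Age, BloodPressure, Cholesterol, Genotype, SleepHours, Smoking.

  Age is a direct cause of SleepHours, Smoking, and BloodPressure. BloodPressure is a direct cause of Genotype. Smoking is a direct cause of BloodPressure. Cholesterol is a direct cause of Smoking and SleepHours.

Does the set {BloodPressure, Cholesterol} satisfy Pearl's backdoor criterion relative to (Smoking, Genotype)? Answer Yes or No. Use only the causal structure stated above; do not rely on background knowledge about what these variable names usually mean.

Backdoor paths from Smoking to Genotype (paths whose first edge points into Smoking):
  P1: Smoking <- Cholesterol -> SleepHours <- Age -> BloodPressure -> Genotype
  P2: Smoking <- Age -> BloodPressure -> Genotype
Condition 1 (no descendant of Smoking in the set): FAILS — BloodPressure is a descendant of Smoking.
Condition 2 (every backdoor path blocked by {BloodPressure, Cholesterol}):
  P1: blocked at fork node Cholesterol ∈ conditioning set.
  P2: blocked at chain node BloodPressure ∈ conditioning set.
{BloodPressure, Cholesterol} does not satisfy the backdoor criterion.

No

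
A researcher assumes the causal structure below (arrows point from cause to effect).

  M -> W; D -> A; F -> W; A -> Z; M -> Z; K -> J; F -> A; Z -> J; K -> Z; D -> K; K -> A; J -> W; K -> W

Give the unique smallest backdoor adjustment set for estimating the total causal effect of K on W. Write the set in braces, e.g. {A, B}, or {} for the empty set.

Variables eligible for adjustment (non-descendants of K, excluding K and W): {D, F, M}.
Backdoor paths from K to W:
  P1: K <- D -> A <- F -> W
  P2: K <- D -> A -> Z <- M -> W
  P3: K <- D -> A -> Z -> J -> W
The empty set is not sufficient: P3 (K <- D -> A -> Z -> J -> W) has no collider blocking it and no conditioned non-collider, so it is open.
Try {D}:
  P1: blocked at fork node D ∈ conditioning set.
  P2: blocked at fork node D ∈ conditioning set.
  P3: blocked at fork node D ∈ conditioning set.
{D} contains no descendant of K and blocks every backdoor path.
No other singleton works — e.g. {M} leaves P3 open — so {D} is the unique smallest valid adjustment set.

{D}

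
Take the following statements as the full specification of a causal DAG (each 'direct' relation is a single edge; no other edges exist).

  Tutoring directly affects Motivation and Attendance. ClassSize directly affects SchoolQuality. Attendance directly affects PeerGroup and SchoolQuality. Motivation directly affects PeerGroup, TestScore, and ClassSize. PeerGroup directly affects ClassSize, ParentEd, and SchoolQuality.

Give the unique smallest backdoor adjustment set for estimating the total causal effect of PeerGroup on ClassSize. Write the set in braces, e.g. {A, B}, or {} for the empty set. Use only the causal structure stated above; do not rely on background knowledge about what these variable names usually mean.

Variables eligible for adjustment (non-descendants of PeerGroup, excluding PeerGroup and ClassSize): {Attendance, Motivation, TestScore, Tutoring}.
Backdoor paths from PeerGroup to ClassSize:
  P1: PeerGroup <- Motivation <- Tutoring -> Attendance -> SchoolQuality <- ClassSize
  P2: PeerGroup <- Motivation -> ClassSize
  P3: PeerGroup <- Attendance <- Tutoring -> Motivation -> ClassSize
  P4: PeerGroup <- Attendance -> SchoolQuality <- ClassSize
The empty set is not sufficient: P2 (PeerGroup <- Motivation -> ClassSize) has no collider blocking it and no conditioned non-collider, so it is open.
Try {Motivation}:
  P1: blocked at chain node Motivation ∈ conditioning set.
  P2: blocked at fork node Motivation ∈ conditioning set.
  P3: blocked at chain node Motivation ∈ conditioning set.
  P4: blocked at collider SchoolQuality (neither it nor any descendant is in the conditioning set).
{Motivation} contains no descendant of PeerGroup and blocks every backdoor path.
No other singleton works — e.g. {Tutoring} leaves P2 open — so {Motivation} is the unique smallest valid adjustment set.

{Motivation}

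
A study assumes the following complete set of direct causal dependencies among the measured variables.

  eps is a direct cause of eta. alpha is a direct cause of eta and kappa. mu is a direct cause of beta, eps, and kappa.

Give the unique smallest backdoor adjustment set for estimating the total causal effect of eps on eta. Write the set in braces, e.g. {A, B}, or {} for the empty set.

{}

Variables eligible for adjustment (non-descendants of eps, excluding eps and eta): {alpha, beta, kappa, mu}.
Backdoor paths from eps to eta:
  P1: eps <- mu -> kappa <- alpha -> eta
Each backdoor path contains an unconditioned collider, so every path is already blocked with the empty conditioning set:
  P1: blocked at collider kappa (neither it nor any descendant is in the conditioning set).
The empty set is therefore the unique smallest valid set.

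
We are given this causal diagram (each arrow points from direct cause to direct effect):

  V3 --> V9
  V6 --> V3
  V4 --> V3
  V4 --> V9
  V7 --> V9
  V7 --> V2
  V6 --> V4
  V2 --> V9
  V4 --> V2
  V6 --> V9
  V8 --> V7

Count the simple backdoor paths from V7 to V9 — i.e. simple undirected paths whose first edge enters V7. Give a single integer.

0

A backdoor path from V7 to V9 is any simple undirected path whose first edge points into V7 (i.e. leaves V7 via a parent).
Parents of V7: {V8}.
No simple path from any parent of V7 reaches V9 without revisiting V7, so there are no backdoor paths.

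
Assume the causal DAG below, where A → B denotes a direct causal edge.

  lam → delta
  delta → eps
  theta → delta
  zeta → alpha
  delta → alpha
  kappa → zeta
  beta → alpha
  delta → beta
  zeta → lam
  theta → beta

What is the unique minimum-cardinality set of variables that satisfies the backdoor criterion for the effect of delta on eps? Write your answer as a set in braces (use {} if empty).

Variables eligible for adjustment (non-descendants of delta, excluding delta and eps): {kappa, lam, theta, zeta}.
Backdoor paths from delta to eps:
  (none)
With no backdoor paths the empty set already satisfies the criterion, and it is trivially minimal.

{}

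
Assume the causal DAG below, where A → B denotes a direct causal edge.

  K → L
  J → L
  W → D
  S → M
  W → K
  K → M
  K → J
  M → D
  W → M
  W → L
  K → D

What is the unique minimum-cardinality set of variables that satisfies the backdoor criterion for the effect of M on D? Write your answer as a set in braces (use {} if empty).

Variables eligible for adjustment (non-descendants of M, excluding M and D): {J, K, L, S, W}.
Backdoor paths from M to D:
  P1: M <- W -> K -> D
  P2: M <- W -> L <- K -> D
  P3: M <- W -> L <- J <- K -> D
  P4: M <- W -> D
  P5: M <- K <- W -> D
  P6: M <- K -> J -> L <- W -> D
  P7: M <- K -> L <- W -> D
  P8: M <- K -> D
The empty set is not sufficient: P1 (M <- W -> K -> D) has no collider blocking it and no conditioned non-collider, so it is open.
Try {K, W}:
  P1: blocked at fork node W ∈ conditioning set.
  P2: blocked at fork node W ∈ conditioning set.
  P3: blocked at fork node W ∈ conditioning set.
  P4: blocked at fork node W ∈ conditioning set.
  P5: blocked at chain node K ∈ conditioning set.
  P6: blocked at fork node K ∈ conditioning set.
  P7: blocked at fork node K ∈ conditioning set.
  P8: blocked at fork node K ∈ conditioning set.
{K, W} contains no descendant of M and blocks every backdoor path.
Every element of {K, W} is needed (dropping K leaves P8 open; dropping W leaves P4 open), so no proper subset is valid.
Among all size-2 subsets of the eligible variables, only {K, W} blocks every backdoor path, so it is the unique smallest valid adjustment set.

{K, W}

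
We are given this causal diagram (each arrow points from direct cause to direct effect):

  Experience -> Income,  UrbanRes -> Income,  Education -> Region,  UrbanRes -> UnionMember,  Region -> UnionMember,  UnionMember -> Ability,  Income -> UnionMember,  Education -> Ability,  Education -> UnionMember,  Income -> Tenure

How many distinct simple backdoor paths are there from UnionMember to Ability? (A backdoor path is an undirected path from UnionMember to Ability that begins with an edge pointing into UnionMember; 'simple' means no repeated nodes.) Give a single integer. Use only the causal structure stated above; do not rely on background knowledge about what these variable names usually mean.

A backdoor path from UnionMember to Ability is any simple undirected path whose first edge points into UnionMember (i.e. leaves UnionMember via a parent).
Parents of UnionMember: {Education, Income, Region, UrbanRes}.
Enumerating:
  P1: UnionMember <- Education -> Ability
  P2: UnionMember <- Region <- Education -> Ability
That exhausts the simple backdoor paths. Count: 2.

2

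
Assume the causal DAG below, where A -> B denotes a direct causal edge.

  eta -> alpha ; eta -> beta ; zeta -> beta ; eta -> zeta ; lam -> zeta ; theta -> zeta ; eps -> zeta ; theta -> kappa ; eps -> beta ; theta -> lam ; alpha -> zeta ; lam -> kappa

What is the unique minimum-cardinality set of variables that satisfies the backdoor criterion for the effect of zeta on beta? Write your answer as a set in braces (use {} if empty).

Variables eligible for adjustment (non-descendants of zeta, excluding zeta and beta): {alpha, eps, eta, kappa, lam, theta}.
Backdoor paths from zeta to beta:
  P1: zeta <- eta -> beta
  P2: zeta <- alpha <- eta -> beta
  P3: zeta <- eps -> beta
The empty set is not sufficient: P1 (zeta <- eta -> beta) has no collider blocking it and no conditioned non-collider, so it is open.
Try {eps, eta}:
  P1: blocked at fork node eta ∈ conditioning set.
  P2: blocked at fork node eta ∈ conditioning set.
  P3: blocked at fork node eps ∈ conditioning set.
{eps, eta} contains no descendant of zeta and blocks every backdoor path.
Every element of {eps, eta} is needed (dropping eps leaves P3 open; dropping eta leaves P1 open), so no proper subset is valid.
Among all size-2 subsets of the eligible variables, only {eps, eta} blocks every backdoor path, so it is the unique smallest valid adjustment set.

{eps, eta}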